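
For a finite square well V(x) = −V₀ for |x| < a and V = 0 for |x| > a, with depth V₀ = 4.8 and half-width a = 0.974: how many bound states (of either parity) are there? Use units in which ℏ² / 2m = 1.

The dimensionless depth is z₀ = a√(2mV₀)/ℏ = 0.974 × √(4.800) = 2.134.
The even/odd transcendental equations gain one root per π/2 in z₀, giving N = 1 + ⌊2z₀/π⌋ = 1 + ⌊1.359⌋ = 2.

N = 2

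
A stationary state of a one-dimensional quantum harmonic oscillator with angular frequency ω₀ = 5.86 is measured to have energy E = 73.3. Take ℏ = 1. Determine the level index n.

n = 12

Invert E_n = (n + ½)ℏω₀: n = E/ℏω₀ − ½ = 12.009, so n = 12.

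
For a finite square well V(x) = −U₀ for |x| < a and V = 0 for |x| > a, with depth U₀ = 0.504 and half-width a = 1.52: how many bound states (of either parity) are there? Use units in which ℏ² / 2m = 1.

N = 1

Define the well-strength parameter z₀ = (a/ℏ)√(2mU₀) = 1.52 × √(2·0.5·0.504) = 1.079.
A new bound state (alternating even/odd) appears each time z₀ passes a multiple of π/2, so N = ⌊2z₀/π⌋ + 1 = ⌊0.6870⌋ + 1 = 1.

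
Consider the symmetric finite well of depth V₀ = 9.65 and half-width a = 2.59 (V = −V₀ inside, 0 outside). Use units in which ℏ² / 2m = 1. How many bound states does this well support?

Define the well-strength parameter z₀ = (a/ℏ)√(2mV₀) = 2.59 × √(2·0.5·9.65) = 8.046.
A new bound state (alternating even/odd) appears each time z₀ passes a multiple of π/2, so N = ⌊2z₀/π⌋ + 1 = ⌊5.122⌋ + 1 = 6.

N = 6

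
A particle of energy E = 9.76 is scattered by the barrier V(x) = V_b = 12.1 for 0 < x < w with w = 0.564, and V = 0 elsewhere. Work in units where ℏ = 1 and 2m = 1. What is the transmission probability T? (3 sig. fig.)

T = 0.397

E < V_b: inside the barrier ψ ∝ e^{±κx} with κ = √(2m(V_b − E))/ℏ = 1.530.
κw = 0.8628, sinh(κw) = 0.9738.
Matching ψ, ψ′ at both faces gives T = [1 + V_b² sinh²(κw) / (4E(V_b − E))]⁻¹ = 1/2.520 = 0.397.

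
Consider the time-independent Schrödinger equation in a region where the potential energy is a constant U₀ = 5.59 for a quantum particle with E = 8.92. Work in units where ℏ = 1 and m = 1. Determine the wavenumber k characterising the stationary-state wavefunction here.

k = 2.58

With E > U₀ the solution is oscillatory, ψ ∝ e^{±ikx} with k = √(2m(E − U₀))/ℏ.
k = √(2 × 1 × 3.33) = 2.581.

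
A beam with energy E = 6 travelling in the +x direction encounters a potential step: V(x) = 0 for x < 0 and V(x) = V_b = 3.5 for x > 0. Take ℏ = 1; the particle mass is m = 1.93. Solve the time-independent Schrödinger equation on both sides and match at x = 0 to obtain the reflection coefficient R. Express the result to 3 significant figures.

R = 0.0464

The wavenumbers are k₁ = √(2mE)/ℏ = 4.812 on the left and k₂ = √(2m(E − V_b))/ℏ = 3.106 on the right.
Matching ψ and ψ′ at x = 0 gives r = (k₁ − k₂)/(k₁ + k₂), so R = r² = 0.04641 and T = 1 − R = 0.9536.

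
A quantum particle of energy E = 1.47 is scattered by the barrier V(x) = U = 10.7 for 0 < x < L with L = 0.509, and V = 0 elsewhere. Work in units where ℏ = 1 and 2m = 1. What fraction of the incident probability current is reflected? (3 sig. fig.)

R = 0.914

E < U: inside the barrier ψ ∝ e^{±κx} with κ = √(2m(U − E))/ℏ = 3.038.
κL = 1.546, sinh(κL) = 2.241.
Matching ψ, ψ′ at both faces gives T = [1 + U² sinh²(κL) / (4E(U − E))]⁻¹ = 1/11.59 = 0.0863.
R = 1 − T = 0.914.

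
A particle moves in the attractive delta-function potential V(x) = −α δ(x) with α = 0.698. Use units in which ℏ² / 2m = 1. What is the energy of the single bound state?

E = -0.122

The bound state is ψ(x) = √κ e^{−κ|x|}. The derivative jump ψ'(0⁺) − ψ'(0⁻) = −(2mα/ℏ²)ψ(0) fixes κ = mα/ℏ² = 0.3490.
Then E = −ℏ²κ²/(2m) = −mα²/(2ℏ²) = -0.1218.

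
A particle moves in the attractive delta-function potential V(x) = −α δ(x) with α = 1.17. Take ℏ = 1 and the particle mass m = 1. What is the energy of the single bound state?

E = -0.684

For x ≠ 0 the bound state is ψ ∝ e^{−κ|x|}; integrating the TISE across the delta gives the cusp condition 2κ = 2mα/ℏ², so κ = 1.170.
Then E = −ℏ²κ²/(2m) = −mα²/(2ℏ²) = -0.6845.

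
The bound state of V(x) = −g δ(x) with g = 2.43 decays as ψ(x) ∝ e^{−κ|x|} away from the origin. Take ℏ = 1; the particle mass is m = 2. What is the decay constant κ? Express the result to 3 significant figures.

Integrating the TISE across x = 0 gives the cusp condition ψ'(0⁺) − ψ'(0⁻) = −(2mg/ℏ²)ψ(0).
With ψ ∝ e^{−κ|x|} this yields −2κ = −2mg/ℏ², so κ = mg/ℏ² = 4.860.

κ = 4.86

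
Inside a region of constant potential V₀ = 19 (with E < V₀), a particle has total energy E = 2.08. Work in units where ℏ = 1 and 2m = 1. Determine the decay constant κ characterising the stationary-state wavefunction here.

κ = 4.11

Since E < V₀ the TISE in this region is ψ'' = κ²ψ with κ = √(2m(V₀ − E))/ℏ.
κ = √(2 × 0.5 × 16.92) = 4.113.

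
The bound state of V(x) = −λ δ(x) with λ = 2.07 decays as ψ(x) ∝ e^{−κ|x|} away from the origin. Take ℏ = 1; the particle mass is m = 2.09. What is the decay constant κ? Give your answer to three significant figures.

κ = 4.33

Integrating the TISE across x = 0 gives the cusp condition ψ'(0⁺) − ψ'(0⁻) = −(2mλ/ℏ²)ψ(0).
With ψ ∝ e^{−κ|x|} this yields −2κ = −2mλ/ℏ², so κ = mλ/ℏ² = 4.326.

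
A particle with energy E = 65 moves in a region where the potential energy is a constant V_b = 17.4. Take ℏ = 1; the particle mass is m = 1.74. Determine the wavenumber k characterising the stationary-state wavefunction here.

With E > V_b the solution is oscillatory, ψ ∝ e^{±ikx} with k = √(2m(E − V_b))/ℏ.
k = √(2 × 1.74 × 47.6) = 12.87.

k = 12.9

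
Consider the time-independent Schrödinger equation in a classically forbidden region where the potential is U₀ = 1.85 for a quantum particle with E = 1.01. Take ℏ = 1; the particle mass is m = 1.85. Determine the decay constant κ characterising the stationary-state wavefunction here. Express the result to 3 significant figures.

κ = 1.76

Since E < U₀ the TISE in this region is ψ'' = κ²ψ with κ = √(2m(U₀ − E))/ℏ.
κ = √(2 × 1.85 × 0.84) = 1.763.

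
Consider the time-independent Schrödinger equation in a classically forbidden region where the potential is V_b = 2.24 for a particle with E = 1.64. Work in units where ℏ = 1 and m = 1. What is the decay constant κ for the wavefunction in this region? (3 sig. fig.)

κ = 1.10

Since E < V_b the TISE in this region is ψ'' = κ²ψ with κ = √(2m(V_b − E))/ℏ.
κ = √(2 × 1 × 0.6) = 1.095.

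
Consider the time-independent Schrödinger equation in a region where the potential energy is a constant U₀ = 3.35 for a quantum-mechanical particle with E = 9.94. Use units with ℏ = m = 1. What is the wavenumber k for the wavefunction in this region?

k = 3.63

With E > U₀ the solution is oscillatory, ψ ∝ e^{±ikx} with k = √(2m(E − U₀))/ℏ.
k = √(2 × 1 × 6.59) = 3.630.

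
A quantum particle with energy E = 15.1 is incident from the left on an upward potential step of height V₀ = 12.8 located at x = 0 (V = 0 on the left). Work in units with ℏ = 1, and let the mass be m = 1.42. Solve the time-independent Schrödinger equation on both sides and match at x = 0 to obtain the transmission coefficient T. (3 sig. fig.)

The wavenumbers are k₁ = √(2mE)/ℏ = 6.549 on the left and k₂ = √(2m(E − V₀))/ℏ = 2.556 on the right.
Matching ψ and ψ′ at x = 0 gives r = (k₁ − k₂)/(k₁ + k₂), so R = r² = 0.1923 and T = 1 − R = 0.8077.

T = 0.808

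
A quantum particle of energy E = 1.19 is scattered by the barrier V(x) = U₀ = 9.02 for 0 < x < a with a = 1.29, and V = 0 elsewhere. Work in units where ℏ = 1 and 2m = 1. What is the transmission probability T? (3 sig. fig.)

E < U₀: inside the barrier ψ ∝ e^{±κx} with κ = √(2m(U₀ − E))/ℏ = 2.798.
κa = 3.610, sinh(κa) = 18.46.
The exact tunnelling result is T⁻¹ = 1 + U₀² sinh²(κa) / [4E(U₀ − E)] = 745.2, so T = 0.00134.

T = 0.00134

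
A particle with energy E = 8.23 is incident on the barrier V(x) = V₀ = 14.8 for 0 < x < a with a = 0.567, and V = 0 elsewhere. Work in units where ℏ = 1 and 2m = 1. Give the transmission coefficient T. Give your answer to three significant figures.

T = 0.195

Since E < V₀ the interior solution is evanescent with decay constant κ = √(2m(V₀ − E))/ℏ = 2.563.
κa = 1.453, sinh(κa) = 2.022.
The exact tunnelling result is T⁻¹ = 1 + V₀² sinh²(κa) / [4E(V₀ − E)] = 5.140, so T = 0.195.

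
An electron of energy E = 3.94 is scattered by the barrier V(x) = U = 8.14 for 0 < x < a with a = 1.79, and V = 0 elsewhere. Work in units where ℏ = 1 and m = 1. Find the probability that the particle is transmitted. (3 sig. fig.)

Since E < U the interior solution is evanescent with decay constant κ = √(2m(U − E))/ℏ = 2.898.
κa = 5.188, sinh(κa) = 89.54.
The exact tunnelling result is T⁻¹ = 1 + U² sinh²(κa) / [4E(U − E)] = 8027, so T = 0.000125.

T = 0.000125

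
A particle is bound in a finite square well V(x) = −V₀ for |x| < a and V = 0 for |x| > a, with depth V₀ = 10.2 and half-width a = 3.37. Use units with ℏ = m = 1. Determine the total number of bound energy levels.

Define the well-strength parameter z₀ = (a/ℏ)√(2mV₀) = 3.37 × √(2·1·10.2) = 15.22.
A new bound state (alternating even/odd) appears each time z₀ passes a multiple of π/2, so N = ⌊2z₀/π⌋ + 1 = ⌊9.690⌋ + 1 = 10.

N = 10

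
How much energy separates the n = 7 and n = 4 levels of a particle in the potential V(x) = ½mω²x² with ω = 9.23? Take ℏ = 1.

E_n = ℏω(n + ½), so ΔE = (7 − 4) ℏω = 3 × 9.23 = 27.69.

ΔE = 27.7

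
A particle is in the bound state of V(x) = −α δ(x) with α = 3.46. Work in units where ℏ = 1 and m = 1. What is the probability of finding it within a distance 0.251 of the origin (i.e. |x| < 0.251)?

The normalised bound state is ψ = √κ e^{−κ|x|} with κ = mα/ℏ² = 3.460.
P(|x| < d) = ∫_{−d}^{d} κ e^{−2κ|x|} dx = 1 − e^{−2κd} = 1 − e^{−1.737} = 0.8239.

P = 0.824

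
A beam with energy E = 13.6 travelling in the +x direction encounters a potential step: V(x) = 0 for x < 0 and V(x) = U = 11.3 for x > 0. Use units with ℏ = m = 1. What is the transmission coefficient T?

The wavenumbers are k₁ = √(2mE)/ℏ = 5.215 on the left and k₂ = √(2m(E − U))/ℏ = 2.145 on the right.
Continuity of ψ and ψ′ at the step yields the reflection amplitude r = (k₁ − k₂)/(k₁ + k₂) = 0.4172; thus R = |r|² = 0.1741, T = 0.8259.

T = 0.826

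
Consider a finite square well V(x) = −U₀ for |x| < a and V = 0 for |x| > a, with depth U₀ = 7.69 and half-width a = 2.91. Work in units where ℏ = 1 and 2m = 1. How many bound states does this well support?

N = 6

The dimensionless depth is z₀ = a√(2mU₀)/ℏ = 2.91 × √(7.690) = 8.070.
The even/odd transcendental equations gain one root per π/2 in z₀, giving N = 1 + ⌊2z₀/π⌋ = 1 + ⌊5.137⌋ = 6.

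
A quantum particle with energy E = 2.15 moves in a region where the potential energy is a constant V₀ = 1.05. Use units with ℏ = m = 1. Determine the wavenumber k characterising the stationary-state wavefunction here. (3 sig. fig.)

k = 1.48

With E > V₀ the solution is oscillatory, ψ ∝ e^{±ikx} with k = √(2m(E − V₀))/ℏ.
k = √(2 × 1 × 1.1) = 1.483.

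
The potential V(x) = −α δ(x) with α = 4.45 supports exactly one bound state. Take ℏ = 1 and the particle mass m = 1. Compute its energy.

E = -9.90

The bound state is ψ(x) = √κ e^{−κ|x|}. The derivative jump ψ'(0⁺) − ψ'(0⁻) = −(2mα/ℏ²)ψ(0) fixes κ = mα/ℏ² = 4.450.
Then E = −ℏ²κ²/(2m) = −mα²/(2ℏ²) = -9.901.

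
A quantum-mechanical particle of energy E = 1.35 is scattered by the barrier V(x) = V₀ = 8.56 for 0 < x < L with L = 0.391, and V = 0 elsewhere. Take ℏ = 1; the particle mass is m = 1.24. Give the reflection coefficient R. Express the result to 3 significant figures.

R = 0.923

Since E < V₀ the interior solution is evanescent with decay constant κ = √(2m(V₀ − E))/ℏ = 4.229.
κL = 1.653, sinh(κL) = 2.517.
Matching ψ, ψ′ at both faces gives T = [1 + V₀² sinh²(κL) / (4E(V₀ − E))]⁻¹ = 1/12.92 = 0.0774.
R = 1 − T = 0.923.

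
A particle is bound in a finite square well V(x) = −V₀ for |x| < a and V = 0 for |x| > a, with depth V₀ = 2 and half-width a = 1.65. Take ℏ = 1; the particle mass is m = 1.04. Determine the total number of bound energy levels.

N = 3

The dimensionless depth is z₀ = a√(2mV₀)/ℏ = 1.65 × √(4.160) = 3.365.
A new bound state (alternating even/odd) appears each time z₀ passes a multiple of π/2, so N = ⌊2z₀/π⌋ + 1 = ⌊2.142⌋ + 1 = 3.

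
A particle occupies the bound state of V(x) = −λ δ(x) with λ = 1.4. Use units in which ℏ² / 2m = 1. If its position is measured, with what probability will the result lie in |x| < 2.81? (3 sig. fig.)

The normalised bound state is ψ = √κ e^{−κ|x|} with κ = mλ/ℏ² = 0.7000.
P(|x| < d) = ∫_{−d}^{d} κ e^{−2κ|x|} dx = 1 − e^{−2κd} = 1 − e^{−3.934} = 0.9804.

P = 0.980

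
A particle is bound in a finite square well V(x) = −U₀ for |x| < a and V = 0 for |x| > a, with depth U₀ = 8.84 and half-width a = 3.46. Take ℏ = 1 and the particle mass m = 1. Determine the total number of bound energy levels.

The dimensionless depth is z₀ = a√(2mU₀)/ℏ = 3.46 × √(17.68) = 14.55.
A new bound state (alternating even/odd) appears each time z₀ passes a multiple of π/2, so N = ⌊2z₀/π⌋ + 1 = ⌊9.262⌋ + 1 = 10.

N = 10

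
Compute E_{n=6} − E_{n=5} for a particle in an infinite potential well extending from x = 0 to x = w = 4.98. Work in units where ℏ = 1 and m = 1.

E_n = n²π²ℏ²/(2mw²), so ΔE = (6² − 5²) π²ℏ²/(2mw²).
ΔE = 11 × π² / (2 × 1 × 4.98²) = 2.189.

ΔE = 2.19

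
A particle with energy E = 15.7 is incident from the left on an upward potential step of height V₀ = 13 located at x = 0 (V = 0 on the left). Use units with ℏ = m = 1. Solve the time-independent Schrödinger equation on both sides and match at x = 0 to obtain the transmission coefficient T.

T = 0.829

The wavenumbers are k₁ = √(2mE)/ℏ = 5.604 on the left and k₂ = √(2m(E − V₀))/ℏ = 2.324 on the right.
Matching ψ and ψ′ at x = 0 gives r = (k₁ − k₂)/(k₁ + k₂), so R = r² = 0.1712 and T = 1 − R = 0.8288.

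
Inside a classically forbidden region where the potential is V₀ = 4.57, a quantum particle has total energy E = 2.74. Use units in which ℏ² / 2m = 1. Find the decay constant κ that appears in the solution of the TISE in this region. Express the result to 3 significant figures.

Since E < V₀ the TISE in this region is ψ'' = κ²ψ with κ = √(2m(V₀ − E))/ℏ.
κ = √(2 × 0.5 × 1.83) = 1.353.

κ = 1.35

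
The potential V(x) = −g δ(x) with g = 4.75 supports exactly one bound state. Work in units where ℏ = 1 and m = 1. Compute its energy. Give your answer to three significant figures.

E = -11.3

The bound state is ψ(x) = √κ e^{−κ|x|}. The derivative jump ψ'(0⁺) − ψ'(0⁻) = −(2mg/ℏ²)ψ(0) fixes κ = mg/ℏ² = 4.750.
Then E = −ℏ²κ²/(2m) = −mg²/(2ℏ²) = -11.28.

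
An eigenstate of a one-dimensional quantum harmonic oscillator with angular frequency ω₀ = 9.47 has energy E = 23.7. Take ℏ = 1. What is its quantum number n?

E_n = ℏω₀(n + ½) ⇒ n = E/(ℏω₀) − ½ = 23.7/9.47 − 0.5 = 2.003 → n = 2.

n = 2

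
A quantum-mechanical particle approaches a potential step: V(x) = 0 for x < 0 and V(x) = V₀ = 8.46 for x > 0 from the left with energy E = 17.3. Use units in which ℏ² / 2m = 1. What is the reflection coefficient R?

On each side the TISE gives plane waves with k = √(2m(E − V))/ℏ: k₁ = √(2·½·17.3) = 4.159, k₂ = √(2·½·8.84) = 2.973.
Matching ψ and ψ′ at x = 0 gives r = (k₁ − k₂)/(k₁ + k₂), so R = r² = 0.02765 and T = 1 − R = 0.9723.

R = 0.0277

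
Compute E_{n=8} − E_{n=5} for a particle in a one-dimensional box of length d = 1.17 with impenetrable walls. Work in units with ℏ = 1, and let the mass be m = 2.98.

ΔE = 47.2

E_n = n²π²ℏ²/(2md²), so ΔE = (8² − 5²) π²ℏ²/(2md²).
ΔE = 39 × π² / (2 × 2.98 × 1.17²) = 47.18.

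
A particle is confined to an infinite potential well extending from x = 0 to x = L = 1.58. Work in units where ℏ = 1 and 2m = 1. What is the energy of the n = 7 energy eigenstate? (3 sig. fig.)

E = 194

The infinite-well eigenfunctions ψ_n = √(2/L) sin(nπx/L) vanish at both walls, giving E_n = n²π²ℏ²/(2mL²).
E_7 = 7² × π² / (2 × 0.5 × 1.58²) = 193.7.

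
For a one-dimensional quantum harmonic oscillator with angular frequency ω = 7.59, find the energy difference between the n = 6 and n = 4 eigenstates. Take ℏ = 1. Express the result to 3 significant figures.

ΔE = 15.2

E_n = ℏω(n + ½), so ΔE = (6 − 4) ℏω = 2 × 7.59 = 15.18.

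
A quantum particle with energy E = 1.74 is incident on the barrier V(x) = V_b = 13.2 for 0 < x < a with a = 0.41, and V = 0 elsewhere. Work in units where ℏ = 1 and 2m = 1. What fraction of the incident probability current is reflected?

R = 0.885

E < V_b: inside the barrier ψ ∝ e^{±κx} with κ = √(2m(V_b − E))/ℏ = 3.385.
κa = 1.388, sinh(κa) = 1.879.
Matching ψ, ψ′ at both faces gives T = [1 + V_b² sinh²(κa) / (4E(V_b − E))]⁻¹ = 1/8.709 = 0.115.
R = 1 − T = 0.885.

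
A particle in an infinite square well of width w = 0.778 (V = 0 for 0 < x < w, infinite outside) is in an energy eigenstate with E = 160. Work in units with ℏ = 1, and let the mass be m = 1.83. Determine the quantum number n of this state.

For an infinite well E_n = n²π²ℏ²/(2mw²), so n = (w/πℏ)√(2mE).
n = (0.778/π) × √(2 × 1.83 × 160) = 5.993 → n = 6.

n = 6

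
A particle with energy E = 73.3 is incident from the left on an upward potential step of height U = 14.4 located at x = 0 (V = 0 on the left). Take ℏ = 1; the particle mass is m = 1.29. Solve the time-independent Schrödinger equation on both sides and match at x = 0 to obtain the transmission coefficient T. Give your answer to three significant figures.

T = 0.997

The wavenumbers are k₁ = √(2mE)/ℏ = 13.75 on the left and k₂ = √(2m(E − U))/ℏ = 12.33 on the right.
Matching ψ and ψ′ at x = 0 gives r = (k₁ − k₂)/(k₁ + k₂), so R = r² = 0.002984 and T = 1 − R = 0.9970.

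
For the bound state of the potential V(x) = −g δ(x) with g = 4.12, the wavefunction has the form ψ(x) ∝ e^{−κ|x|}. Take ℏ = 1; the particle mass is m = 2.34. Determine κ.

κ = 9.64

Integrating the TISE across x = 0 gives the cusp condition ψ'(0⁺) − ψ'(0⁻) = −(2mg/ℏ²)ψ(0).
With ψ ∝ e^{−κ|x|} this yields −2κ = −2mg/ℏ², so κ = mg/ℏ² = 9.641.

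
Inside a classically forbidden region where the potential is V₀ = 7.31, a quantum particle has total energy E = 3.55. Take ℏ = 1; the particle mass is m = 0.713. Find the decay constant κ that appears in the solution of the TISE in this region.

κ = 2.32

Since E < V₀ the TISE in this region is ψ'' = κ²ψ with κ = √(2m(V₀ − E))/ℏ.
κ = √(2 × 0.713 × 3.76) = 2.316.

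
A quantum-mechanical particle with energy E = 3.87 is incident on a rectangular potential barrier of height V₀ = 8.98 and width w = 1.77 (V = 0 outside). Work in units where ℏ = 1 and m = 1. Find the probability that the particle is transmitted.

Since E < V₀ the interior solution is evanescent with decay constant κ = √(2m(V₀ − E))/ℏ = 3.197.
κw = 5.658, sinh(κw) = 143.4.
Matching ψ, ψ′ at both faces gives T = [1 + V₀² sinh²(κw) / (4E(V₀ − E))]⁻¹ = 1/20950 = 0.0000477.

T = 0.0000477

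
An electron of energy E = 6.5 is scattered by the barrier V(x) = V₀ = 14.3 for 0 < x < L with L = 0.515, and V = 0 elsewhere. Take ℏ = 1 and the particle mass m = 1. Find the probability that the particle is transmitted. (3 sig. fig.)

E < V₀: inside the barrier ψ ∝ e^{±κx} with κ = √(2m(V₀ − E))/ℏ = 3.950.
κL = 2.034, sinh(κL) = 3.757.
Matching ψ, ψ′ at both faces gives T = [1 + V₀² sinh²(κL) / (4E(V₀ − E))]⁻¹ = 1/15.23 = 0.0656.

T = 0.0656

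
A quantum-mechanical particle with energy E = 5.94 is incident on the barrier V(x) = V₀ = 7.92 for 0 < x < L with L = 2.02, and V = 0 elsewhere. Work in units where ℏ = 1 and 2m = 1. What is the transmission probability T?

T = 0.0102

E < V₀: inside the barrier ψ ∝ e^{±κx} with κ = √(2m(V₀ − E))/ℏ = 1.407.
κL = 2.842, sinh(κL) = 8.549.
The exact tunnelling result is T⁻¹ = 1 + V₀² sinh²(κL) / [4E(V₀ − E)] = 98.45, so T = 0.0102.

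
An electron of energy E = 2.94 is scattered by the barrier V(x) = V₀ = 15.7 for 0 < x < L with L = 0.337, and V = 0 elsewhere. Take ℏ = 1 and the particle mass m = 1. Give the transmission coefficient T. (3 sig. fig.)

T = 0.0796

Since E < V₀ the interior solution is evanescent with decay constant κ = √(2m(V₀ − E))/ℏ = 5.052.
κL = 1.702, sinh(κL) = 2.653.
Matching ψ, ψ′ at both faces gives T = [1 + V₀² sinh²(κL) / (4E(V₀ − E))]⁻¹ = 1/12.56 = 0.0796.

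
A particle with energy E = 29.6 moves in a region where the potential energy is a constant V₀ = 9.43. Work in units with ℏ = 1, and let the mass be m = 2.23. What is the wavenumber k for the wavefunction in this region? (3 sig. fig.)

k = 9.48

With E > V₀ the solution is oscillatory, ψ ∝ e^{±ikx} with k = √(2m(E − V₀))/ℏ.
k = √(2 × 2.23 × 20.17) = 9.485.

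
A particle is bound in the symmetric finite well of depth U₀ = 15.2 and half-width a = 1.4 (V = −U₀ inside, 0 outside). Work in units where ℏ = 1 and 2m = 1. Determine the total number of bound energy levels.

Define the well-strength parameter z₀ = (a/ℏ)√(2mU₀) = 1.4 × √(2·0.5·15.2) = 5.458.
The even/odd transcendental equations gain one root per π/2 in z₀, giving N = 1 + ⌊2z₀/π⌋ = 1 + ⌊3.475⌋ = 4.

N = 4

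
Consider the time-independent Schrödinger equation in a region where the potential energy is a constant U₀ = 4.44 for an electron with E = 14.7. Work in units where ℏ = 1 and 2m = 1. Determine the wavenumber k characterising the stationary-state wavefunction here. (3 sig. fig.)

k = 3.20

With E > U₀ the solution is oscillatory, ψ ∝ e^{±ikx} with k = √(2m(E − U₀))/ℏ.
k = √(2 × 0.5 × 10.26) = 3.203.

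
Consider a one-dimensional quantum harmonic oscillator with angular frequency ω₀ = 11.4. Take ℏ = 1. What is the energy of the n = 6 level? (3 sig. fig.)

E = 74.1

The oscillator eigenvalues are E_n = ℏω₀(n + ½), so E_6 = 11.4 × 6.5 = 74.10.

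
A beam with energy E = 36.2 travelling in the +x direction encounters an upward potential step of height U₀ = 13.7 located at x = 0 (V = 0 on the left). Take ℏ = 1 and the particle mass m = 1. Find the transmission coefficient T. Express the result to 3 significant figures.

T = 0.986

The wavenumbers are k₁ = √(2mE)/ℏ = 8.509 on the left and k₂ = √(2m(E − U₀))/ℏ = 6.708 on the right.
Continuity of ψ and ψ′ at the step yields the reflection amplitude r = (k₁ − k₂)/(k₁ + k₂) = 0.1183; thus R = |r|² = 0.01400, T = 0.9860.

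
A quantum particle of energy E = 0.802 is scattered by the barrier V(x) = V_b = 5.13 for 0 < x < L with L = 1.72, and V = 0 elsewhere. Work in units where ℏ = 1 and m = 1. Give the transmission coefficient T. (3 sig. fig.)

T = 0.0000849

E < V_b: inside the barrier ψ ∝ e^{±κx} with κ = √(2m(V_b − E))/ℏ = 2.942.
κL = 5.060, sinh(κL) = 78.83.
The exact tunnelling result is T⁻¹ = 1 + V_b² sinh²(κL) / [4E(V_b − E)] = 11780, so T = 0.0000849.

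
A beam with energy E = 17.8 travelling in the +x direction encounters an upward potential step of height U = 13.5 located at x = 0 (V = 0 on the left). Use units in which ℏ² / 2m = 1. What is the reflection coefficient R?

R = 0.116

On each side the TISE gives plane waves with k = √(2m(E − V))/ℏ: k₁ = √(2·½·17.8) = 4.219, k₂ = √(2·½·4.3) = 2.074.
Matching ψ and ψ′ at x = 0 gives r = (k₁ − k₂)/(k₁ + k₂), so R = r² = 0.1162 and T = 1 − R = 0.8838.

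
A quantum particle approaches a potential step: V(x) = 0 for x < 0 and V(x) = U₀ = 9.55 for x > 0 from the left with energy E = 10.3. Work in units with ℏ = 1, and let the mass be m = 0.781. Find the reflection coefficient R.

The wavenumbers are k₁ = √(2mE)/ℏ = 4.011 on the left and k₂ = √(2m(E − U₀))/ℏ = 1.082 on the right.
Continuity of ψ and ψ′ at the step yields the reflection amplitude r = (k₁ − k₂)/(k₁ + k₂) = 0.5750; thus R = |r|² = 0.3306, T = 0.6694.

R = 0.331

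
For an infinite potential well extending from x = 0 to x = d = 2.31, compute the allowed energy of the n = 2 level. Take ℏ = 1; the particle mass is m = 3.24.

Requiring ψ(0) = ψ(d) = 0 quantises k = nπ/d, hence E_n = ℏ²k²/2m = n²π²ℏ²/(2md²).
E_2 = 2² × π² / (2 × 3.24 × 2.31²) = 1.142.

E = 1.14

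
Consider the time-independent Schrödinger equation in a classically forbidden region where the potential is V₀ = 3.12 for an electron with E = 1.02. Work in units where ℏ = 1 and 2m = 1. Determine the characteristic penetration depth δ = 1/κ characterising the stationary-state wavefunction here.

δ = 0.690

Since E < V₀ the TISE in this region is ψ'' = κ²ψ with κ = √(2m(V₀ − E))/ℏ.
κ = √(2 × 0.5 × 2.1) = 1.449. The penetration depth is δ = 1/κ = 0.690.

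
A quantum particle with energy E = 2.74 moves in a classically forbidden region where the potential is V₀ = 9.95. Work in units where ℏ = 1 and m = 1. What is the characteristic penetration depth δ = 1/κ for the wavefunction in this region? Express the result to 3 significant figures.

Since E < V₀ the TISE in this region is ψ'' = κ²ψ with κ = √(2m(V₀ − E))/ℏ.
κ = √(2 × 1 × 7.21) = 3.797. The penetration depth is δ = 1/κ = 0.263.

δ = 0.263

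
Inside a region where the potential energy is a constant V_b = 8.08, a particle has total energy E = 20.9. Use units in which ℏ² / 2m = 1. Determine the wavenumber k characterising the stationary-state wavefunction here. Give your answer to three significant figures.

k = 3.58

With E > V_b the solution is oscillatory, ψ ∝ e^{±ikx} with k = √(2m(E − V_b))/ℏ.
k = √(2 × 0.5 × 12.82) = 3.581.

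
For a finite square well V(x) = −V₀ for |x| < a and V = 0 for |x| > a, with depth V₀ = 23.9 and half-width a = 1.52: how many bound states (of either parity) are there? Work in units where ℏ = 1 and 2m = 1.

The dimensionless depth is z₀ = a√(2mV₀)/ℏ = 1.52 × √(23.90) = 7.431.
A new bound state (alternating even/odd) appears each time z₀ passes a multiple of π/2, so N = ⌊2z₀/π⌋ + 1 = ⌊4.731⌋ + 1 = 5.

N = 5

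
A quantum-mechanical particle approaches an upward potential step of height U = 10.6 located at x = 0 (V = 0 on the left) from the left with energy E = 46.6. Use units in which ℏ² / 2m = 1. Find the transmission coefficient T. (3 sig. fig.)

T = 0.996

The wavenumbers are k₁ = √(2mE)/ℏ = 6.826 on the left and k₂ = √(2m(E − U))/ℏ = 6.000 on the right.
Continuity of ψ and ψ′ at the step yields the reflection amplitude r = (k₁ − k₂)/(k₁ + k₂) = 0.06443; thus R = |r|² = 0.004151, T = 0.9958.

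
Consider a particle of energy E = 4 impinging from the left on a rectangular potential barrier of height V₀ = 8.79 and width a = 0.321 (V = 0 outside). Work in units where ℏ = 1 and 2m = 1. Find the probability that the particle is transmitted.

T = 0.631

Since E < V₀ the interior solution is evanescent with decay constant κ = √(2m(V₀ − E))/ℏ = 2.189.
κa = 0.7025, sinh(κa) = 0.7618.
The exact tunnelling result is T⁻¹ = 1 + V₀² sinh²(κa) / [4E(V₀ − E)] = 1.585, so T = 0.631.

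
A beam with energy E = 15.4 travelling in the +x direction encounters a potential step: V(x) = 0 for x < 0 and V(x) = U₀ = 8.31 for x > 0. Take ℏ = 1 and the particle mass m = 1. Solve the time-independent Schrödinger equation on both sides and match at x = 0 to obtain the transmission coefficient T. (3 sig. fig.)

On each side the TISE gives plane waves with k = √(2m(E − V))/ℏ: k₁ = √(2·1·15.4) = 5.550, k₂ = √(2·1·7.09) = 3.766.
Continuity of ψ and ψ′ at the step yields the reflection amplitude r = (k₁ − k₂)/(k₁ + k₂) = 0.1915; thus R = |r|² = 0.03668, T = 0.9633.

T = 0.963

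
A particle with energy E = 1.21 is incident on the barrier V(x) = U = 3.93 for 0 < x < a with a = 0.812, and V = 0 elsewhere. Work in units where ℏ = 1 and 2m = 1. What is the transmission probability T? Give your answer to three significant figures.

T = 0.213

Since E < U the interior solution is evanescent with decay constant κ = √(2m(U − E))/ℏ = 1.649.
κa = 1.339, sinh(κa) = 1.777.
Matching ψ, ψ′ at both faces gives T = [1 + U² sinh²(κa) / (4E(U − E))]⁻¹ = 1/4.704 = 0.213.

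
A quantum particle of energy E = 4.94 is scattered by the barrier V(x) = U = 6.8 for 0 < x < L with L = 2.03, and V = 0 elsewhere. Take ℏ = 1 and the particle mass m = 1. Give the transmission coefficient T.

T = 0.00126

Since E < U the interior solution is evanescent with decay constant κ = √(2m(U − E))/ℏ = 1.929.
κL = 3.915, sinh(κL) = 25.07.
Matching ψ, ψ′ at both faces gives T = [1 + U² sinh²(κL) / (4E(U − E))]⁻¹ = 1/791.9 = 0.00126.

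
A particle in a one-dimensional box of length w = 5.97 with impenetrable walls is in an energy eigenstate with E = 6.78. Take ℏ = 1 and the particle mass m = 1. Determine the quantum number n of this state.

n = 7

From E_n = n²π²ℏ²/(2mw²) invert to n = √(2mw²E)/(πℏ).
n = (5.97/π) × √(2 × 1 × 6.78) = 6.998 → n = 7.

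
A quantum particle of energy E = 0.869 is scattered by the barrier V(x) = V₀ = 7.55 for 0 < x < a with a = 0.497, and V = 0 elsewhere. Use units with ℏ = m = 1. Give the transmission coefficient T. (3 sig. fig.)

E < V₀: inside the barrier ψ ∝ e^{±κx} with κ = √(2m(V₀ − E))/ℏ = 3.655.
κa = 1.817, sinh(κa) = 2.995.
Matching ψ, ψ′ at both faces gives T = [1 + V₀² sinh²(κa) / (4E(V₀ − E))]⁻¹ = 1/23.01 = 0.0435.

T = 0.0435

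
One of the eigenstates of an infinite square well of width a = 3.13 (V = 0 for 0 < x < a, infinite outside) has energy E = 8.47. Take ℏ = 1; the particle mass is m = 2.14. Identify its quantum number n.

n = 6

From E_n = n²π²ℏ²/(2ma²) invert to n = √(2ma²E)/(πℏ).
n = (3.13/π) × √(2 × 2.14 × 8.47) = 5.999 → n = 6.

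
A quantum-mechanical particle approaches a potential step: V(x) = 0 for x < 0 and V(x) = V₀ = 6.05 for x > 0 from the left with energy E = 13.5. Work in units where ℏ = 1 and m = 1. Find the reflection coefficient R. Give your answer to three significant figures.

The wavenumbers are k₁ = √(2mE)/ℏ = 5.196 on the left and k₂ = √(2m(E − V₀))/ℏ = 3.860 on the right.
Continuity of ψ and ψ′ at the step yields the reflection amplitude r = (k₁ − k₂)/(k₁ + k₂) = 0.1475; thus R = |r|² = 0.02177, T = 0.9782.

R = 0.0218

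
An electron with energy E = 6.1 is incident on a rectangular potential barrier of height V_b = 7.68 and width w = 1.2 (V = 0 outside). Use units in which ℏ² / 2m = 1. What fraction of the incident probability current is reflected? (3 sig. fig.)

R = 0.876

Since E < V_b the interior solution is evanescent with decay constant κ = √(2m(V_b − E))/ℏ = 1.257.
κw = 1.508, sinh(κw) = 2.149.
The exact tunnelling result is T⁻¹ = 1 + V_b² sinh²(κw) / [4E(V_b − E)] = 8.066, so T = 0.124.
R = 1 − T = 0.876.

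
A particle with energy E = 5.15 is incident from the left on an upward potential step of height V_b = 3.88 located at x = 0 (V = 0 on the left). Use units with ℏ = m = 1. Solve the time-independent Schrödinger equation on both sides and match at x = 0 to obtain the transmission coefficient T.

The wavenumbers are k₁ = √(2mE)/ℏ = 3.209 on the left and k₂ = √(2m(E − V_b))/ℏ = 1.594 on the right.
Continuity of ψ and ψ′ at the step yields the reflection amplitude r = (k₁ − k₂)/(k₁ + k₂) = 0.3364; thus R = |r|² = 0.1131, T = 0.8869.

T = 0.887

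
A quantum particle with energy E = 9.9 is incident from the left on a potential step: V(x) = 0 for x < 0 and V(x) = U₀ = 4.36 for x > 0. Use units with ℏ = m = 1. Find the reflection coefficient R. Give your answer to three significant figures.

On each side the TISE gives plane waves with k = √(2m(E − V))/ℏ: k₁ = √(2·1·9.9) = 4.450, k₂ = √(2·1·5.54) = 3.329.
Matching ψ and ψ′ at x = 0 gives r = (k₁ − k₂)/(k₁ + k₂), so R = r² = 0.02077 and T = 1 − R = 0.9792.

R = 0.0208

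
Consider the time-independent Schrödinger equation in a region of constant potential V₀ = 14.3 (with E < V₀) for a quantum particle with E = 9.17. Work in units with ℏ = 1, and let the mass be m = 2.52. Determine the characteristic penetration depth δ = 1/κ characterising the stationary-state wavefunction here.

Since E < V₀ the TISE in this region is ψ'' = κ²ψ with κ = √(2m(V₀ − E))/ℏ.
κ = √(2 × 2.52 × 5.13) = 5.085. The penetration depth is δ = 1/κ = 0.197.

δ = 0.197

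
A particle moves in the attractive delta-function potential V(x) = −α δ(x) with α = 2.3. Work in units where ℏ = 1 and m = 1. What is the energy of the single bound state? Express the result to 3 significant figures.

The bound state is ψ(x) = √κ e^{−κ|x|}. The derivative jump ψ'(0⁺) − ψ'(0⁻) = −(2mα/ℏ²)ψ(0) fixes κ = mα/ℏ² = 2.300.
Then E = −ℏ²κ²/(2m) = −mα²/(2ℏ²) = -2.645.

E = -2.65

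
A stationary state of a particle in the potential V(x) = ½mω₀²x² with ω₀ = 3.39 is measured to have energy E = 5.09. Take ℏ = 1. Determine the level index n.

n = 1

E_n = ℏω₀(n + ½) ⇒ n = E/(ℏω₀) − ½ = 5.09/3.39 − 0.5 = 1.001 → n = 1.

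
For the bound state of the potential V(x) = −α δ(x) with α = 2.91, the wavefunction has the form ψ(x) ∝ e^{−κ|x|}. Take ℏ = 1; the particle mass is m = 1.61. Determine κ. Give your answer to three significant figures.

Integrate −(ℏ²/2m)ψ'' − αδ(x)ψ = Eψ from −ε to +ε: the ψ'' term gives ψ'(0⁺) − ψ'(0⁻) and the δ term gives −(2mα/ℏ²)ψ(0).
With ψ ∝ e^{−κ|x|} this yields −2κ = −2mα/ℏ², so κ = mα/ℏ² = 4.685.

κ = 4.69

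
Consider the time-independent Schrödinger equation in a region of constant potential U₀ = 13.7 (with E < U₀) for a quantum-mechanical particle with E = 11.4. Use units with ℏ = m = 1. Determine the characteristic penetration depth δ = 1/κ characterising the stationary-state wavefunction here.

δ = 0.466

Since E < U₀ the TISE in this region is ψ'' = κ²ψ with κ = √(2m(U₀ − E))/ℏ.
κ = √(2 × 1 × 2.3) = 2.145. The penetration depth is δ = 1/κ = 0.466.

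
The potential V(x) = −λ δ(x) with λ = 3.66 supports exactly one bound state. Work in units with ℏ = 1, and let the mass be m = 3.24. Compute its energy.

E = -21.7

The bound state is ψ(x) = √κ e^{−κ|x|}. The derivative jump ψ'(0⁺) − ψ'(0⁻) = −(2mλ/ℏ²)ψ(0) fixes κ = mλ/ℏ² = 11.86.
Then E = −ℏ²κ²/(2m) = −mλ²/(2ℏ²) = -21.70.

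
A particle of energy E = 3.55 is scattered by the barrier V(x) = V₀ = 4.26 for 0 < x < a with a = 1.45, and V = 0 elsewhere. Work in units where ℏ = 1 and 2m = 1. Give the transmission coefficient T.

Since E < V₀ the interior solution is evanescent with decay constant κ = √(2m(V₀ − E))/ℏ = 0.8426.
κa = 1.222, sinh(κa) = 1.549.
Matching ψ, ψ′ at both faces gives T = [1 + V₀² sinh²(κa) / (4E(V₀ − E))]⁻¹ = 1/5.320 = 0.188.

T = 0.188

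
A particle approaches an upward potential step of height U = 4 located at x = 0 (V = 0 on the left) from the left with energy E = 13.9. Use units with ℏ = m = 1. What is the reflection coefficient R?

The wavenumbers are k₁ = √(2mE)/ℏ = 5.273 on the left and k₂ = √(2m(E − U))/ℏ = 4.450 on the right.
Continuity of ψ and ψ′ at the step yields the reflection amplitude r = (k₁ − k₂)/(k₁ + k₂) = 0.08464; thus R = |r|² = 0.007163, T = 0.9928.

R = 0.00716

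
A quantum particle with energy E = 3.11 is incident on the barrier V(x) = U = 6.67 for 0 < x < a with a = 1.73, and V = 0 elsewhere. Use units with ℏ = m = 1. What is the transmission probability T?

E < U: inside the barrier ψ ∝ e^{±κx} with κ = √(2m(U − E))/ℏ = 2.668.
κa = 4.616, sinh(κa) = 50.55.
The exact tunnelling result is T⁻¹ = 1 + U² sinh²(κa) / [4E(U − E)] = 2568, so T = 0.000389.

T = 0.000389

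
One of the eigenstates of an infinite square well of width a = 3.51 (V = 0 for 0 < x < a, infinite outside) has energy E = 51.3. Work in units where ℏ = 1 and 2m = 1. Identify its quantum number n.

From E_n = n²π²ℏ²/(2ma²) invert to n = √(2ma²E)/(πℏ).
n = (3.51/π) × √(2 × 0.5 × 51.3) = 8.002 → n = 8.

n = 8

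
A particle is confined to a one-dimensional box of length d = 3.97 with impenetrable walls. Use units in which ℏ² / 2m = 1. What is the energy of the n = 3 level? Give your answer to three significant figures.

E = 5.64

The infinite-well eigenfunctions ψ_n = √(2/d) sin(nπx/d) vanish at both walls, giving E_n = n²π²ℏ²/(2md²).
E_3 = 3² × π² / (2 × 0.5 × 3.97²) = 5.636.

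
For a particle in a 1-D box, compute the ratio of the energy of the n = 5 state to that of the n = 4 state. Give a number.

E_n = n²π²ℏ²/(2mL²) so the ratio is n₂²/n₁² = 25/16 = 1.5625.

1.5625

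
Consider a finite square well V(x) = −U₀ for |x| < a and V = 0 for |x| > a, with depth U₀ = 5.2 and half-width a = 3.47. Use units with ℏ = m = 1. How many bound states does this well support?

N = 8

The dimensionless depth is z₀ = a√(2mU₀)/ℏ = 3.47 × √(10.40) = 11.19.
A new bound state (alternating even/odd) appears each time z₀ passes a multiple of π/2, so N = ⌊2z₀/π⌋ + 1 = ⌊7.124⌋ + 1 = 8.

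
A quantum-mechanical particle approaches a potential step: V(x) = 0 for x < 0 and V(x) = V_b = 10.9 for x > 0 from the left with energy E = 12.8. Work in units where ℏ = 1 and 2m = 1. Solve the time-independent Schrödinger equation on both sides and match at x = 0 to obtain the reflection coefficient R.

R = 0.197

The wavenumbers are k₁ = √(2mE)/ℏ = 3.578 on the left and k₂ = √(2m(E − V_b))/ℏ = 1.378 on the right.
Continuity of ψ and ψ′ at the step yields the reflection amplitude r = (k₁ − k₂)/(k₁ + k₂) = 0.4438; thus R = |r|² = 0.1969, T = 0.8031.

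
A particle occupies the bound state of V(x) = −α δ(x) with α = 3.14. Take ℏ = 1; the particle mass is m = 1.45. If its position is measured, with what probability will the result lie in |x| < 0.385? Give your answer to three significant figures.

The normalised bound state is ψ = √κ e^{−κ|x|} with κ = mα/ℏ² = 4.553.
P(|x| < d) = ∫_{−d}^{d} κ e^{−2κ|x|} dx = 1 − e^{−2κd} = 1 − e^{−3.506} = 0.9700.

P = 0.970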